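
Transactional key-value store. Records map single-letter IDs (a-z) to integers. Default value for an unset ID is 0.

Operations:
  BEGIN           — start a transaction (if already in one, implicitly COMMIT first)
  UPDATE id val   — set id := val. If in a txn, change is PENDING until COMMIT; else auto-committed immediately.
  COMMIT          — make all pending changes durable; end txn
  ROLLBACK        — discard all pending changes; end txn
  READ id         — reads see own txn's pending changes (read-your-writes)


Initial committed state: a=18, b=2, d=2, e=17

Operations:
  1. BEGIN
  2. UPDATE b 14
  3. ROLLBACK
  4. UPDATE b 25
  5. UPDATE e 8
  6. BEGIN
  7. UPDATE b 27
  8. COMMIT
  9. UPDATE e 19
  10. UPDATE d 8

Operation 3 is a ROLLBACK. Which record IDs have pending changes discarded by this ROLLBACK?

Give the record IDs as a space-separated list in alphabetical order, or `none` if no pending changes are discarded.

Answer: b

Derivation:
Initial committed: {a=18, b=2, d=2, e=17}
Op 1: BEGIN: in_txn=True, pending={}
Op 2: UPDATE b=14 (pending; pending now {b=14})
Op 3: ROLLBACK: discarded pending ['b']; in_txn=False
Op 4: UPDATE b=25 (auto-commit; committed b=25)
Op 5: UPDATE e=8 (auto-commit; committed e=8)
Op 6: BEGIN: in_txn=True, pending={}
Op 7: UPDATE b=27 (pending; pending now {b=27})
Op 8: COMMIT: merged ['b'] into committed; committed now {a=18, b=27, d=2, e=8}
Op 9: UPDATE e=19 (auto-commit; committed e=19)
Op 10: UPDATE d=8 (auto-commit; committed d=8)
ROLLBACK at op 3 discards: ['b']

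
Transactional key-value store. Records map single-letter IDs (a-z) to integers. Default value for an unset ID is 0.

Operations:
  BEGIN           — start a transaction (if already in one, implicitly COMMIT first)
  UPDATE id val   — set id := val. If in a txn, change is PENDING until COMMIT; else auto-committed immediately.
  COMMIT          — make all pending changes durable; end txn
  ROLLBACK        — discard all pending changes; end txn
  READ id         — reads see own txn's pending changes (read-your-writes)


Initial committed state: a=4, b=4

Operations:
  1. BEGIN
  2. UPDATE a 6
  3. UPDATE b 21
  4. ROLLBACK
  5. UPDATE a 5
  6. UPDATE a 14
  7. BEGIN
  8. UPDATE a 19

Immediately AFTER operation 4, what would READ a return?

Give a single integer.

Answer: 4

Derivation:
Initial committed: {a=4, b=4}
Op 1: BEGIN: in_txn=True, pending={}
Op 2: UPDATE a=6 (pending; pending now {a=6})
Op 3: UPDATE b=21 (pending; pending now {a=6, b=21})
Op 4: ROLLBACK: discarded pending ['a', 'b']; in_txn=False
After op 4: visible(a) = 4 (pending={}, committed={a=4, b=4})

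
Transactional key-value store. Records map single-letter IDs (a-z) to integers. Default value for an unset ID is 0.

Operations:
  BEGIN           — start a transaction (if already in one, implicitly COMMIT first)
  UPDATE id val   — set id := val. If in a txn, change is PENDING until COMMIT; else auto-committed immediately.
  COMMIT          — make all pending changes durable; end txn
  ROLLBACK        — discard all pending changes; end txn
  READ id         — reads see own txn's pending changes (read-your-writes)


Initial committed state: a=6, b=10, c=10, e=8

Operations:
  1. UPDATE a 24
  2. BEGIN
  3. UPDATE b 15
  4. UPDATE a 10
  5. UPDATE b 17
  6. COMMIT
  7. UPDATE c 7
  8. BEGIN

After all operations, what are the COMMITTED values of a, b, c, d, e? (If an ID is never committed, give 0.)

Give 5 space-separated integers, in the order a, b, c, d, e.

Initial committed: {a=6, b=10, c=10, e=8}
Op 1: UPDATE a=24 (auto-commit; committed a=24)
Op 2: BEGIN: in_txn=True, pending={}
Op 3: UPDATE b=15 (pending; pending now {b=15})
Op 4: UPDATE a=10 (pending; pending now {a=10, b=15})
Op 5: UPDATE b=17 (pending; pending now {a=10, b=17})
Op 6: COMMIT: merged ['a', 'b'] into committed; committed now {a=10, b=17, c=10, e=8}
Op 7: UPDATE c=7 (auto-commit; committed c=7)
Op 8: BEGIN: in_txn=True, pending={}
Final committed: {a=10, b=17, c=7, e=8}

Answer: 10 17 7 0 8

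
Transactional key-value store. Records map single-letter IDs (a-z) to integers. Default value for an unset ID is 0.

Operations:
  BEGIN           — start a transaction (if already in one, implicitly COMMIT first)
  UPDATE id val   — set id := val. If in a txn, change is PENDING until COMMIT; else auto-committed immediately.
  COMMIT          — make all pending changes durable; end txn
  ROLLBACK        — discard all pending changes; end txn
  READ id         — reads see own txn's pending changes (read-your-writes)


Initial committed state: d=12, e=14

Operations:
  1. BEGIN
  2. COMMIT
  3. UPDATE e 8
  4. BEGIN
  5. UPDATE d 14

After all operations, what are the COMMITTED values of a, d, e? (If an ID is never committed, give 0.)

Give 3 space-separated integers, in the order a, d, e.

Initial committed: {d=12, e=14}
Op 1: BEGIN: in_txn=True, pending={}
Op 2: COMMIT: merged [] into committed; committed now {d=12, e=14}
Op 3: UPDATE e=8 (auto-commit; committed e=8)
Op 4: BEGIN: in_txn=True, pending={}
Op 5: UPDATE d=14 (pending; pending now {d=14})
Final committed: {d=12, e=8}

Answer: 0 12 8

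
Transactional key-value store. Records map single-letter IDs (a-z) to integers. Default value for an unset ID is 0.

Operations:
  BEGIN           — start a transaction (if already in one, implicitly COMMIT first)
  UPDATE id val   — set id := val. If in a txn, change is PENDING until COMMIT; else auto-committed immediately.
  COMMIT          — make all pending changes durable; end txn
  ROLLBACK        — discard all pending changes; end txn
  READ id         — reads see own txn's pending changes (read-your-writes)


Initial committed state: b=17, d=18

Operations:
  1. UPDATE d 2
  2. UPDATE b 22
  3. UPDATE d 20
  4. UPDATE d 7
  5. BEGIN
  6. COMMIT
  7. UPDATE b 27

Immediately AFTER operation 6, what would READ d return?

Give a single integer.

Initial committed: {b=17, d=18}
Op 1: UPDATE d=2 (auto-commit; committed d=2)
Op 2: UPDATE b=22 (auto-commit; committed b=22)
Op 3: UPDATE d=20 (auto-commit; committed d=20)
Op 4: UPDATE d=7 (auto-commit; committed d=7)
Op 5: BEGIN: in_txn=True, pending={}
Op 6: COMMIT: merged [] into committed; committed now {b=22, d=7}
After op 6: visible(d) = 7 (pending={}, committed={b=22, d=7})

Answer: 7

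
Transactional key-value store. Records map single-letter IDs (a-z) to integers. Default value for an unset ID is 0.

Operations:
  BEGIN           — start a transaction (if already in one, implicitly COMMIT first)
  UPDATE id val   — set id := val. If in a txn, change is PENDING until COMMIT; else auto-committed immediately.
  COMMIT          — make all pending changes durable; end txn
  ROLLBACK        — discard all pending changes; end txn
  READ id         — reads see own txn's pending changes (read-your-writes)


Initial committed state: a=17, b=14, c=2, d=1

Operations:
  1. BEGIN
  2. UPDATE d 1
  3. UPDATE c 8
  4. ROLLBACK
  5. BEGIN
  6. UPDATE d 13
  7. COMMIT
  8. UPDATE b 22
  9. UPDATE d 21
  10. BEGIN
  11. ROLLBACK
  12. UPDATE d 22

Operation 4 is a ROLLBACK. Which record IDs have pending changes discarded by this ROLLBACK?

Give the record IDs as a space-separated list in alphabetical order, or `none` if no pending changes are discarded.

Answer: c d

Derivation:
Initial committed: {a=17, b=14, c=2, d=1}
Op 1: BEGIN: in_txn=True, pending={}
Op 2: UPDATE d=1 (pending; pending now {d=1})
Op 3: UPDATE c=8 (pending; pending now {c=8, d=1})
Op 4: ROLLBACK: discarded pending ['c', 'd']; in_txn=False
Op 5: BEGIN: in_txn=True, pending={}
Op 6: UPDATE d=13 (pending; pending now {d=13})
Op 7: COMMIT: merged ['d'] into committed; committed now {a=17, b=14, c=2, d=13}
Op 8: UPDATE b=22 (auto-commit; committed b=22)
Op 9: UPDATE d=21 (auto-commit; committed d=21)
Op 10: BEGIN: in_txn=True, pending={}
Op 11: ROLLBACK: discarded pending []; in_txn=False
Op 12: UPDATE d=22 (auto-commit; committed d=22)
ROLLBACK at op 4 discards: ['c', 'd']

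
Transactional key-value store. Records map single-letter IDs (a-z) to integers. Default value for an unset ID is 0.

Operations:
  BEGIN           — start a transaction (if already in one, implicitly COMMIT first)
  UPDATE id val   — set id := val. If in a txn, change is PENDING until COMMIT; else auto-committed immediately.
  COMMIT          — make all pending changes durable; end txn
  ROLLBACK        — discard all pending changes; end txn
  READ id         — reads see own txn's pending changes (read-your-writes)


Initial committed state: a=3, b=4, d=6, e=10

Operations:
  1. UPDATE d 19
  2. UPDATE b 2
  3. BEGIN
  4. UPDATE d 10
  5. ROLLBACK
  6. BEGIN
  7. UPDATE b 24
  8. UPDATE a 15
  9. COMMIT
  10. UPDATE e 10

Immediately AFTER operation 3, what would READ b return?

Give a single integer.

Initial committed: {a=3, b=4, d=6, e=10}
Op 1: UPDATE d=19 (auto-commit; committed d=19)
Op 2: UPDATE b=2 (auto-commit; committed b=2)
Op 3: BEGIN: in_txn=True, pending={}
After op 3: visible(b) = 2 (pending={}, committed={a=3, b=2, d=19, e=10})

Answer: 2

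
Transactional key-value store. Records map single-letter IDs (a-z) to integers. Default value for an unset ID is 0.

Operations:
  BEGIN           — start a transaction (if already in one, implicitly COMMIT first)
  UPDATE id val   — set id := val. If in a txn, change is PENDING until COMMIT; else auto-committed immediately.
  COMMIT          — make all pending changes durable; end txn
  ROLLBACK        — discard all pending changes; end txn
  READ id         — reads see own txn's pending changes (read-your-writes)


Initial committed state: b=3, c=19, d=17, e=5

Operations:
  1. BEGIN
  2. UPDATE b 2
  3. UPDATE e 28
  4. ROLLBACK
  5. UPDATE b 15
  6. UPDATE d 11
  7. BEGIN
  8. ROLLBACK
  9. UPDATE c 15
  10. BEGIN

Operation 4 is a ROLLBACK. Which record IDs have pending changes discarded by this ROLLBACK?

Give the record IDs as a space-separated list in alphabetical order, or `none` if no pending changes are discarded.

Initial committed: {b=3, c=19, d=17, e=5}
Op 1: BEGIN: in_txn=True, pending={}
Op 2: UPDATE b=2 (pending; pending now {b=2})
Op 3: UPDATE e=28 (pending; pending now {b=2, e=28})
Op 4: ROLLBACK: discarded pending ['b', 'e']; in_txn=False
Op 5: UPDATE b=15 (auto-commit; committed b=15)
Op 6: UPDATE d=11 (auto-commit; committed d=11)
Op 7: BEGIN: in_txn=True, pending={}
Op 8: ROLLBACK: discarded pending []; in_txn=False
Op 9: UPDATE c=15 (auto-commit; committed c=15)
Op 10: BEGIN: in_txn=True, pending={}
ROLLBACK at op 4 discards: ['b', 'e']

Answer: b e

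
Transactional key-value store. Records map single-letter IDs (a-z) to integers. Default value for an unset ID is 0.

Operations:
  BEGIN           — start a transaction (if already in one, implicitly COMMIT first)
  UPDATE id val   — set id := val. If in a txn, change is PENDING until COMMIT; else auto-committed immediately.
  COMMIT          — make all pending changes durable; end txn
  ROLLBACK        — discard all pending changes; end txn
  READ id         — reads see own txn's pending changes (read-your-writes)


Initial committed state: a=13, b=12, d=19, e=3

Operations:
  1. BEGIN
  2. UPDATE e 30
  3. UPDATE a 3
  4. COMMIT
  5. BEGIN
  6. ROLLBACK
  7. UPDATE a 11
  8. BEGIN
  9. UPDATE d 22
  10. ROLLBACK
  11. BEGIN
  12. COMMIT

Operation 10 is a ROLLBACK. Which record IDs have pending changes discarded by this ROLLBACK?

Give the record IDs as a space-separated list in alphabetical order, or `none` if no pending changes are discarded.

Answer: d

Derivation:
Initial committed: {a=13, b=12, d=19, e=3}
Op 1: BEGIN: in_txn=True, pending={}
Op 2: UPDATE e=30 (pending; pending now {e=30})
Op 3: UPDATE a=3 (pending; pending now {a=3, e=30})
Op 4: COMMIT: merged ['a', 'e'] into committed; committed now {a=3, b=12, d=19, e=30}
Op 5: BEGIN: in_txn=True, pending={}
Op 6: ROLLBACK: discarded pending []; in_txn=False
Op 7: UPDATE a=11 (auto-commit; committed a=11)
Op 8: BEGIN: in_txn=True, pending={}
Op 9: UPDATE d=22 (pending; pending now {d=22})
Op 10: ROLLBACK: discarded pending ['d']; in_txn=False
Op 11: BEGIN: in_txn=True, pending={}
Op 12: COMMIT: merged [] into committed; committed now {a=11, b=12, d=19, e=30}
ROLLBACK at op 10 discards: ['d']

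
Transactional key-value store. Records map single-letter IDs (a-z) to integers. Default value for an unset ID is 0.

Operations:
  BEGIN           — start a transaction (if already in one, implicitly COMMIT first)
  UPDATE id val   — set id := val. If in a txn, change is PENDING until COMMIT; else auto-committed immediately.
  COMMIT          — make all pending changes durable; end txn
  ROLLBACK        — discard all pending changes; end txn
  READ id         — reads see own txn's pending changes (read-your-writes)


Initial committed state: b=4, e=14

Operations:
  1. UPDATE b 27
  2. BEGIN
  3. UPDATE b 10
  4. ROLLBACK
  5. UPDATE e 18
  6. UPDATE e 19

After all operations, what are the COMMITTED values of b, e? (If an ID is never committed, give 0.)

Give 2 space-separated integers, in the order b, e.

Initial committed: {b=4, e=14}
Op 1: UPDATE b=27 (auto-commit; committed b=27)
Op 2: BEGIN: in_txn=True, pending={}
Op 3: UPDATE b=10 (pending; pending now {b=10})
Op 4: ROLLBACK: discarded pending ['b']; in_txn=False
Op 5: UPDATE e=18 (auto-commit; committed e=18)
Op 6: UPDATE e=19 (auto-commit; committed e=19)
Final committed: {b=27, e=19}

Answer: 27 19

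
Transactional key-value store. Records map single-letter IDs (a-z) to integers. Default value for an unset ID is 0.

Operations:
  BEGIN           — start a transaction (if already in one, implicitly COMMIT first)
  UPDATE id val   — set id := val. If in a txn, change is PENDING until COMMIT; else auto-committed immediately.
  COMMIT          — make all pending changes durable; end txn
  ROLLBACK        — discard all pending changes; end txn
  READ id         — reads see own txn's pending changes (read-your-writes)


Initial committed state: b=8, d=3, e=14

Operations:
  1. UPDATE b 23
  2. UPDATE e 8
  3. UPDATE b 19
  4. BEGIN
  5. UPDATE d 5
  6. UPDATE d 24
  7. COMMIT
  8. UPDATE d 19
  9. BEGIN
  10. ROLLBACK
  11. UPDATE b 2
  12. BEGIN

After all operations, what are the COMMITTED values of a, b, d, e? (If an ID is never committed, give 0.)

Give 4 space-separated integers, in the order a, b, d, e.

Answer: 0 2 19 8

Derivation:
Initial committed: {b=8, d=3, e=14}
Op 1: UPDATE b=23 (auto-commit; committed b=23)
Op 2: UPDATE e=8 (auto-commit; committed e=8)
Op 3: UPDATE b=19 (auto-commit; committed b=19)
Op 4: BEGIN: in_txn=True, pending={}
Op 5: UPDATE d=5 (pending; pending now {d=5})
Op 6: UPDATE d=24 (pending; pending now {d=24})
Op 7: COMMIT: merged ['d'] into committed; committed now {b=19, d=24, e=8}
Op 8: UPDATE d=19 (auto-commit; committed d=19)
Op 9: BEGIN: in_txn=True, pending={}
Op 10: ROLLBACK: discarded pending []; in_txn=False
Op 11: UPDATE b=2 (auto-commit; committed b=2)
Op 12: BEGIN: in_txn=True, pending={}
Final committed: {b=2, d=19, e=8}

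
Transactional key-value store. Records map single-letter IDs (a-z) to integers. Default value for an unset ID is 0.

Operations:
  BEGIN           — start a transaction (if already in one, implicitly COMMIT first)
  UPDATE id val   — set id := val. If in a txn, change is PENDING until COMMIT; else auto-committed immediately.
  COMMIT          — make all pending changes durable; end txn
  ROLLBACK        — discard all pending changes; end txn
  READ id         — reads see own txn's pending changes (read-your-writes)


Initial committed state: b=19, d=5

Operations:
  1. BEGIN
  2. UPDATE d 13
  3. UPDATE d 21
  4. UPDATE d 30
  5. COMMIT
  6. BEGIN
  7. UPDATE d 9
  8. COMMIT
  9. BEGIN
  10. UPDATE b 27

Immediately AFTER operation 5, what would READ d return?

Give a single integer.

Initial committed: {b=19, d=5}
Op 1: BEGIN: in_txn=True, pending={}
Op 2: UPDATE d=13 (pending; pending now {d=13})
Op 3: UPDATE d=21 (pending; pending now {d=21})
Op 4: UPDATE d=30 (pending; pending now {d=30})
Op 5: COMMIT: merged ['d'] into committed; committed now {b=19, d=30}
After op 5: visible(d) = 30 (pending={}, committed={b=19, d=30})

Answer: 30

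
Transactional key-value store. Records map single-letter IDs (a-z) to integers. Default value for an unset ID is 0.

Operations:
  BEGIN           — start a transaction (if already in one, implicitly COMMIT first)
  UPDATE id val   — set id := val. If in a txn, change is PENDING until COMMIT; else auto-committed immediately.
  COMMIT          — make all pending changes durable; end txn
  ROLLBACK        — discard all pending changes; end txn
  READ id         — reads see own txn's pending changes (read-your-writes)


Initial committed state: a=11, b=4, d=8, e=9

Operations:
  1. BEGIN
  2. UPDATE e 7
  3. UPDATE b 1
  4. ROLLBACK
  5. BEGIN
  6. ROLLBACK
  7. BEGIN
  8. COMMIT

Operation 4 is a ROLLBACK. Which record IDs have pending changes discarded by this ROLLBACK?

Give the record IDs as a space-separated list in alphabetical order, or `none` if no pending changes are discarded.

Initial committed: {a=11, b=4, d=8, e=9}
Op 1: BEGIN: in_txn=True, pending={}
Op 2: UPDATE e=7 (pending; pending now {e=7})
Op 3: UPDATE b=1 (pending; pending now {b=1, e=7})
Op 4: ROLLBACK: discarded pending ['b', 'e']; in_txn=False
Op 5: BEGIN: in_txn=True, pending={}
Op 6: ROLLBACK: discarded pending []; in_txn=False
Op 7: BEGIN: in_txn=True, pending={}
Op 8: COMMIT: merged [] into committed; committed now {a=11, b=4, d=8, e=9}
ROLLBACK at op 4 discards: ['b', 'e']

Answer: b e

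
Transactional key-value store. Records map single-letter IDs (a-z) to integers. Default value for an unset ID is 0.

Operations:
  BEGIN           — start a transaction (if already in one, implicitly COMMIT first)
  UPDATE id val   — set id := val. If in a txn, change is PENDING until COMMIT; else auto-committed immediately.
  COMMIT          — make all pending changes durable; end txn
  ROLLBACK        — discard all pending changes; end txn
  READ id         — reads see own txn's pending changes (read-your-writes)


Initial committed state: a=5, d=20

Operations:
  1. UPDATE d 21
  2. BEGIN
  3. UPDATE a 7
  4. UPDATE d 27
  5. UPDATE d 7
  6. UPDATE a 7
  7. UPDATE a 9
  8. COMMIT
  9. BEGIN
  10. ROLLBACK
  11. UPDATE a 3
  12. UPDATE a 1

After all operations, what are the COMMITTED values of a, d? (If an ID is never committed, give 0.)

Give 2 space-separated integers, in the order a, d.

Answer: 1 7

Derivation:
Initial committed: {a=5, d=20}
Op 1: UPDATE d=21 (auto-commit; committed d=21)
Op 2: BEGIN: in_txn=True, pending={}
Op 3: UPDATE a=7 (pending; pending now {a=7})
Op 4: UPDATE d=27 (pending; pending now {a=7, d=27})
Op 5: UPDATE d=7 (pending; pending now {a=7, d=7})
Op 6: UPDATE a=7 (pending; pending now {a=7, d=7})
Op 7: UPDATE a=9 (pending; pending now {a=9, d=7})
Op 8: COMMIT: merged ['a', 'd'] into committed; committed now {a=9, d=7}
Op 9: BEGIN: in_txn=True, pending={}
Op 10: ROLLBACK: discarded pending []; in_txn=False
Op 11: UPDATE a=3 (auto-commit; committed a=3)
Op 12: UPDATE a=1 (auto-commit; committed a=1)
Final committed: {a=1, d=7}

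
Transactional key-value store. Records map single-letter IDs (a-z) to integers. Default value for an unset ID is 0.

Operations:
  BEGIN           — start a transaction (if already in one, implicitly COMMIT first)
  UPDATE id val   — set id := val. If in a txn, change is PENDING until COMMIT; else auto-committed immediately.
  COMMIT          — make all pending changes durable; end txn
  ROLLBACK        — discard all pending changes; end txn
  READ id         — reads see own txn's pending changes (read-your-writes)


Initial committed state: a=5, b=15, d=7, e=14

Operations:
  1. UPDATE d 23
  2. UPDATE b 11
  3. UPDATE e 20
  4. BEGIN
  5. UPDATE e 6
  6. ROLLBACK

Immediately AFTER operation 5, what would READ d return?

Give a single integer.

Answer: 23

Derivation:
Initial committed: {a=5, b=15, d=7, e=14}
Op 1: UPDATE d=23 (auto-commit; committed d=23)
Op 2: UPDATE b=11 (auto-commit; committed b=11)
Op 3: UPDATE e=20 (auto-commit; committed e=20)
Op 4: BEGIN: in_txn=True, pending={}
Op 5: UPDATE e=6 (pending; pending now {e=6})
After op 5: visible(d) = 23 (pending={e=6}, committed={a=5, b=11, d=23, e=20})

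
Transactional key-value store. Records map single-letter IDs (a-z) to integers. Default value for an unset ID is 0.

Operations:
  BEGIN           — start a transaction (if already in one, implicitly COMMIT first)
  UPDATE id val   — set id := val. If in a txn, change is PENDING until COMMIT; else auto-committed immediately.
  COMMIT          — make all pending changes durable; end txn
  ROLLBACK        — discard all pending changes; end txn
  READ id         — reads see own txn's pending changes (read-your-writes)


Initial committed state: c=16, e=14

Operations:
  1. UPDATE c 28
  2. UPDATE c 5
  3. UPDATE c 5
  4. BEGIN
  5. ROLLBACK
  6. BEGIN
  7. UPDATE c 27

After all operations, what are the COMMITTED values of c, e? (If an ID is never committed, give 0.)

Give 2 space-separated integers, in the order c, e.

Answer: 5 14

Derivation:
Initial committed: {c=16, e=14}
Op 1: UPDATE c=28 (auto-commit; committed c=28)
Op 2: UPDATE c=5 (auto-commit; committed c=5)
Op 3: UPDATE c=5 (auto-commit; committed c=5)
Op 4: BEGIN: in_txn=True, pending={}
Op 5: ROLLBACK: discarded pending []; in_txn=False
Op 6: BEGIN: in_txn=True, pending={}
Op 7: UPDATE c=27 (pending; pending now {c=27})
Final committed: {c=5, e=14}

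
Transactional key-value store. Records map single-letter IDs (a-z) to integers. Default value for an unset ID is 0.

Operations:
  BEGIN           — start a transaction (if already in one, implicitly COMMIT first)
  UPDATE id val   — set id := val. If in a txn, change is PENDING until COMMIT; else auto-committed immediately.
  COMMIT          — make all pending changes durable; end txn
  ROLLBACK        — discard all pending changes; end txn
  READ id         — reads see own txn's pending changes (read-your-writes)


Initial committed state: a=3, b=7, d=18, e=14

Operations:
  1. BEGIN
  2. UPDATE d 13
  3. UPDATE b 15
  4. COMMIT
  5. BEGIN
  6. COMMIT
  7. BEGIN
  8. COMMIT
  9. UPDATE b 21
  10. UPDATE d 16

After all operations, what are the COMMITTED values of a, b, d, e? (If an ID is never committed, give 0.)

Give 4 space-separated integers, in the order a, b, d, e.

Initial committed: {a=3, b=7, d=18, e=14}
Op 1: BEGIN: in_txn=True, pending={}
Op 2: UPDATE d=13 (pending; pending now {d=13})
Op 3: UPDATE b=15 (pending; pending now {b=15, d=13})
Op 4: COMMIT: merged ['b', 'd'] into committed; committed now {a=3, b=15, d=13, e=14}
Op 5: BEGIN: in_txn=True, pending={}
Op 6: COMMIT: merged [] into committed; committed now {a=3, b=15, d=13, e=14}
Op 7: BEGIN: in_txn=True, pending={}
Op 8: COMMIT: merged [] into committed; committed now {a=3, b=15, d=13, e=14}
Op 9: UPDATE b=21 (auto-commit; committed b=21)
Op 10: UPDATE d=16 (auto-commit; committed d=16)
Final committed: {a=3, b=21, d=16, e=14}

Answer: 3 21 16 14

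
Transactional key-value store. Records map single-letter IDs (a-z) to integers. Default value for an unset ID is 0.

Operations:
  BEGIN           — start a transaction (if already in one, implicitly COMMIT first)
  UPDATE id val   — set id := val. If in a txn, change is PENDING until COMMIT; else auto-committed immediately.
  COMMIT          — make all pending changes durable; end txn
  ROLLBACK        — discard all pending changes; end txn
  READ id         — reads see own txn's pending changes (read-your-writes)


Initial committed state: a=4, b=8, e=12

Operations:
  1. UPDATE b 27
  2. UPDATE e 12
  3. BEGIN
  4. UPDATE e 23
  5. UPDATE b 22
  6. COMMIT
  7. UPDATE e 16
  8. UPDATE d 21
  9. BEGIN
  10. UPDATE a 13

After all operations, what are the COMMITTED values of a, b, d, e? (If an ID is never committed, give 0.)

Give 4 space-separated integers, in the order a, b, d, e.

Answer: 4 22 21 16

Derivation:
Initial committed: {a=4, b=8, e=12}
Op 1: UPDATE b=27 (auto-commit; committed b=27)
Op 2: UPDATE e=12 (auto-commit; committed e=12)
Op 3: BEGIN: in_txn=True, pending={}
Op 4: UPDATE e=23 (pending; pending now {e=23})
Op 5: UPDATE b=22 (pending; pending now {b=22, e=23})
Op 6: COMMIT: merged ['b', 'e'] into committed; committed now {a=4, b=22, e=23}
Op 7: UPDATE e=16 (auto-commit; committed e=16)
Op 8: UPDATE d=21 (auto-commit; committed d=21)
Op 9: BEGIN: in_txn=True, pending={}
Op 10: UPDATE a=13 (pending; pending now {a=13})
Final committed: {a=4, b=22, d=21, e=16}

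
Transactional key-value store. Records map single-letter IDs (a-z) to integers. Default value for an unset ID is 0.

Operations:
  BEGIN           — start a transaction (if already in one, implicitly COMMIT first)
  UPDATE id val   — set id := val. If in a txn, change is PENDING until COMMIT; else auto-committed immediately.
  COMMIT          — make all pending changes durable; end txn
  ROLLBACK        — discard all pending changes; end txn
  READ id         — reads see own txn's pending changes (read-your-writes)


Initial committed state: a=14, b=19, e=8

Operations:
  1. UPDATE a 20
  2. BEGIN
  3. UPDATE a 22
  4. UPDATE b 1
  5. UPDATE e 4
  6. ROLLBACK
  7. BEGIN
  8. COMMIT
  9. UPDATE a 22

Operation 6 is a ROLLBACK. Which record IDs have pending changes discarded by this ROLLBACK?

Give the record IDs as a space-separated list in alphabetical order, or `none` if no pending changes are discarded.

Initial committed: {a=14, b=19, e=8}
Op 1: UPDATE a=20 (auto-commit; committed a=20)
Op 2: BEGIN: in_txn=True, pending={}
Op 3: UPDATE a=22 (pending; pending now {a=22})
Op 4: UPDATE b=1 (pending; pending now {a=22, b=1})
Op 5: UPDATE e=4 (pending; pending now {a=22, b=1, e=4})
Op 6: ROLLBACK: discarded pending ['a', 'b', 'e']; in_txn=False
Op 7: BEGIN: in_txn=True, pending={}
Op 8: COMMIT: merged [] into committed; committed now {a=20, b=19, e=8}
Op 9: UPDATE a=22 (auto-commit; committed a=22)
ROLLBACK at op 6 discards: ['a', 'b', 'e']

Answer: a b e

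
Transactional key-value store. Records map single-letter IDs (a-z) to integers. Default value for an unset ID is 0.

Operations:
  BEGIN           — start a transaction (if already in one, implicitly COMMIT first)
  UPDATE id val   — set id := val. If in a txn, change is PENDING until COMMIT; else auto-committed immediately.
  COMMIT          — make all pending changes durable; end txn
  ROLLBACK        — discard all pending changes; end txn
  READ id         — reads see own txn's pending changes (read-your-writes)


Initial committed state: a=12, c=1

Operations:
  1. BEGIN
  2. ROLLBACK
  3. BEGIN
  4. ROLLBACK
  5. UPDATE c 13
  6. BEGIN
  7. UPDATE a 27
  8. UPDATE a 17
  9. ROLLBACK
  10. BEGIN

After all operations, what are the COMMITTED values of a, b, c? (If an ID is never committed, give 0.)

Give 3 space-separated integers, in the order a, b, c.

Initial committed: {a=12, c=1}
Op 1: BEGIN: in_txn=True, pending={}
Op 2: ROLLBACK: discarded pending []; in_txn=False
Op 3: BEGIN: in_txn=True, pending={}
Op 4: ROLLBACK: discarded pending []; in_txn=False
Op 5: UPDATE c=13 (auto-commit; committed c=13)
Op 6: BEGIN: in_txn=True, pending={}
Op 7: UPDATE a=27 (pending; pending now {a=27})
Op 8: UPDATE a=17 (pending; pending now {a=17})
Op 9: ROLLBACK: discarded pending ['a']; in_txn=False
Op 10: BEGIN: in_txn=True, pending={}
Final committed: {a=12, c=13}

Answer: 12 0 13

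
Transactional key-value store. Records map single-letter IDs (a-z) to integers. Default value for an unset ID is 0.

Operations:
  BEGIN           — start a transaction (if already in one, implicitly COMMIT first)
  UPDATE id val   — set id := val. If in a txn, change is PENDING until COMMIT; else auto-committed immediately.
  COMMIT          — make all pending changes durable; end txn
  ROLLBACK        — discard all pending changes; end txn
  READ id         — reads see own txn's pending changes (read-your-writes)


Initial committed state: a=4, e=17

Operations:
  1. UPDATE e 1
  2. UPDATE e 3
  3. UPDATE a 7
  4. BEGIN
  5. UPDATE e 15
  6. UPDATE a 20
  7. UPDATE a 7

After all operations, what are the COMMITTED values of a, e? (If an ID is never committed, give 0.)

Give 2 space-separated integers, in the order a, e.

Initial committed: {a=4, e=17}
Op 1: UPDATE e=1 (auto-commit; committed e=1)
Op 2: UPDATE e=3 (auto-commit; committed e=3)
Op 3: UPDATE a=7 (auto-commit; committed a=7)
Op 4: BEGIN: in_txn=True, pending={}
Op 5: UPDATE e=15 (pending; pending now {e=15})
Op 6: UPDATE a=20 (pending; pending now {a=20, e=15})
Op 7: UPDATE a=7 (pending; pending now {a=7, e=15})
Final committed: {a=7, e=3}

Answer: 7 3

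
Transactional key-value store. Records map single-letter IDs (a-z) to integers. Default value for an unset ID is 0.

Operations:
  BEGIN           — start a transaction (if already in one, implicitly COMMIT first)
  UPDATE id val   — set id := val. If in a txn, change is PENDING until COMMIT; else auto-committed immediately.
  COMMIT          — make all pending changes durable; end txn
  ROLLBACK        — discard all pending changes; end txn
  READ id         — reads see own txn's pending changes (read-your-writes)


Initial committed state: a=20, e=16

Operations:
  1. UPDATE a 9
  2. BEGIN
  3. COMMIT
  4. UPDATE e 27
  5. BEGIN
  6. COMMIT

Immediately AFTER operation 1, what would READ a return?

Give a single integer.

Initial committed: {a=20, e=16}
Op 1: UPDATE a=9 (auto-commit; committed a=9)
After op 1: visible(a) = 9 (pending={}, committed={a=9, e=16})

Answer: 9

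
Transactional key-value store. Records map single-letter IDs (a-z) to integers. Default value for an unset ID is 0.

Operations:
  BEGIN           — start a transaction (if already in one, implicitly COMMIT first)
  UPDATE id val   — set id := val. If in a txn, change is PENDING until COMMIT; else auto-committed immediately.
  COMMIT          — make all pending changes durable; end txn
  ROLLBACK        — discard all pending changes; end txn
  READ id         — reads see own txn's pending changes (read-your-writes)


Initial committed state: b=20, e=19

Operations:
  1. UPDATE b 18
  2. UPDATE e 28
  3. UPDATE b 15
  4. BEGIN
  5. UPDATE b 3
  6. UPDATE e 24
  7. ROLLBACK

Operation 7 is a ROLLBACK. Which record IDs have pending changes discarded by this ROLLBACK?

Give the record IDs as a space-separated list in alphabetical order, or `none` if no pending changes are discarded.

Answer: b e

Derivation:
Initial committed: {b=20, e=19}
Op 1: UPDATE b=18 (auto-commit; committed b=18)
Op 2: UPDATE e=28 (auto-commit; committed e=28)
Op 3: UPDATE b=15 (auto-commit; committed b=15)
Op 4: BEGIN: in_txn=True, pending={}
Op 5: UPDATE b=3 (pending; pending now {b=3})
Op 6: UPDATE e=24 (pending; pending now {b=3, e=24})
Op 7: ROLLBACK: discarded pending ['b', 'e']; in_txn=False
ROLLBACK at op 7 discards: ['b', 'e']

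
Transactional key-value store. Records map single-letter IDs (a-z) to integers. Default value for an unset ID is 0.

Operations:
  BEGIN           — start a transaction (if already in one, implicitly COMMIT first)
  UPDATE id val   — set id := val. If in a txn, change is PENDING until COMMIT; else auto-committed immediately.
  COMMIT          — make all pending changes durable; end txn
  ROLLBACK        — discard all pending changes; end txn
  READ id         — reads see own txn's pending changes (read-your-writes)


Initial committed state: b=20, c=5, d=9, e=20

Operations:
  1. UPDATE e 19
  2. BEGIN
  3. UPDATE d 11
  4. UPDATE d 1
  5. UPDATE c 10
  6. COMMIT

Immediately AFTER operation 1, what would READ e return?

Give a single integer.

Initial committed: {b=20, c=5, d=9, e=20}
Op 1: UPDATE e=19 (auto-commit; committed e=19)
After op 1: visible(e) = 19 (pending={}, committed={b=20, c=5, d=9, e=19})

Answer: 19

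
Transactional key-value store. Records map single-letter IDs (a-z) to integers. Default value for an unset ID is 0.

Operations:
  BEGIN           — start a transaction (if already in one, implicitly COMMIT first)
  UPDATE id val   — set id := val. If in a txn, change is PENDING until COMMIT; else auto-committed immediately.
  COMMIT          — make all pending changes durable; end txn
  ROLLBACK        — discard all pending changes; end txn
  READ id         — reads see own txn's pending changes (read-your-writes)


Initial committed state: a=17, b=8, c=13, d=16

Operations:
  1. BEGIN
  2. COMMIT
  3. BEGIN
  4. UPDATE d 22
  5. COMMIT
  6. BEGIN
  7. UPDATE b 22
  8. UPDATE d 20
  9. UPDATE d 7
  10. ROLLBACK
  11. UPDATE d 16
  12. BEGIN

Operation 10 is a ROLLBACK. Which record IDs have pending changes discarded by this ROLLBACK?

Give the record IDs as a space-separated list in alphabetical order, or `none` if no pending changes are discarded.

Initial committed: {a=17, b=8, c=13, d=16}
Op 1: BEGIN: in_txn=True, pending={}
Op 2: COMMIT: merged [] into committed; committed now {a=17, b=8, c=13, d=16}
Op 3: BEGIN: in_txn=True, pending={}
Op 4: UPDATE d=22 (pending; pending now {d=22})
Op 5: COMMIT: merged ['d'] into committed; committed now {a=17, b=8, c=13, d=22}
Op 6: BEGIN: in_txn=True, pending={}
Op 7: UPDATE b=22 (pending; pending now {b=22})
Op 8: UPDATE d=20 (pending; pending now {b=22, d=20})
Op 9: UPDATE d=7 (pending; pending now {b=22, d=7})
Op 10: ROLLBACK: discarded pending ['b', 'd']; in_txn=False
Op 11: UPDATE d=16 (auto-commit; committed d=16)
Op 12: BEGIN: in_txn=True, pending={}
ROLLBACK at op 10 discards: ['b', 'd']

Answer: b d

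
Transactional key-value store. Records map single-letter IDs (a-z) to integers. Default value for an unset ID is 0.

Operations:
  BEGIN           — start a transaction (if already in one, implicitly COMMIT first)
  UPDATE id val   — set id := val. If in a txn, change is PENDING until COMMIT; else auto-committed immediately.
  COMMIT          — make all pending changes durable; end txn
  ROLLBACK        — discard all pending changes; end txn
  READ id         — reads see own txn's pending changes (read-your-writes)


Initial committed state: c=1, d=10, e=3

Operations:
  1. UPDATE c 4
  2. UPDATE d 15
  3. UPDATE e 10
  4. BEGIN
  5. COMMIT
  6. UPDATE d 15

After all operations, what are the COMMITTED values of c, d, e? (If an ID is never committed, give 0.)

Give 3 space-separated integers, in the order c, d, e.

Initial committed: {c=1, d=10, e=3}
Op 1: UPDATE c=4 (auto-commit; committed c=4)
Op 2: UPDATE d=15 (auto-commit; committed d=15)
Op 3: UPDATE e=10 (auto-commit; committed e=10)
Op 4: BEGIN: in_txn=True, pending={}
Op 5: COMMIT: merged [] into committed; committed now {c=4, d=15, e=10}
Op 6: UPDATE d=15 (auto-commit; committed d=15)
Final committed: {c=4, d=15, e=10}

Answer: 4 15 10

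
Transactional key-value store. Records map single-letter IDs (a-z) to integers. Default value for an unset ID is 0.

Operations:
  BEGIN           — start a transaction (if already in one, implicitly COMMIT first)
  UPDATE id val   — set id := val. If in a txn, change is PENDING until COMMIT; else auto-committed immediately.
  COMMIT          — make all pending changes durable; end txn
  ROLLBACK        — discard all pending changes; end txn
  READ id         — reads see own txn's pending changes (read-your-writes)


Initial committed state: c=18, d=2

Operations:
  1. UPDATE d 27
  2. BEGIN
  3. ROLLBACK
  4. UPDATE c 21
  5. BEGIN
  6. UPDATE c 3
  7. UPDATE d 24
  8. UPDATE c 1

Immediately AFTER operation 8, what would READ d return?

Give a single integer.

Initial committed: {c=18, d=2}
Op 1: UPDATE d=27 (auto-commit; committed d=27)
Op 2: BEGIN: in_txn=True, pending={}
Op 3: ROLLBACK: discarded pending []; in_txn=False
Op 4: UPDATE c=21 (auto-commit; committed c=21)
Op 5: BEGIN: in_txn=True, pending={}
Op 6: UPDATE c=3 (pending; pending now {c=3})
Op 7: UPDATE d=24 (pending; pending now {c=3, d=24})
Op 8: UPDATE c=1 (pending; pending now {c=1, d=24})
After op 8: visible(d) = 24 (pending={c=1, d=24}, committed={c=21, d=27})

Answer: 24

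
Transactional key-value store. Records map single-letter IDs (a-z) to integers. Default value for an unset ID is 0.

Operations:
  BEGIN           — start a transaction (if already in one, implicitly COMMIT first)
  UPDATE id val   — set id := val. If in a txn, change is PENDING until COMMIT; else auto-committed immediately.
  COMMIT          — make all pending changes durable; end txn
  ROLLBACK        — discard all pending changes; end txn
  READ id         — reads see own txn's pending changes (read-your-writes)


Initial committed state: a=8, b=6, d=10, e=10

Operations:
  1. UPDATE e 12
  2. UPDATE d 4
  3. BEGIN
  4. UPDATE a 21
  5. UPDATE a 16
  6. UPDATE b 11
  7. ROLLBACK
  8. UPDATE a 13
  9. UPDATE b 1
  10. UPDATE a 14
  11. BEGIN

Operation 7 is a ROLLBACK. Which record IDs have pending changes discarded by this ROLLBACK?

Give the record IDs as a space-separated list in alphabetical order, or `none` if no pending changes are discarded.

Initial committed: {a=8, b=6, d=10, e=10}
Op 1: UPDATE e=12 (auto-commit; committed e=12)
Op 2: UPDATE d=4 (auto-commit; committed d=4)
Op 3: BEGIN: in_txn=True, pending={}
Op 4: UPDATE a=21 (pending; pending now {a=21})
Op 5: UPDATE a=16 (pending; pending now {a=16})
Op 6: UPDATE b=11 (pending; pending now {a=16, b=11})
Op 7: ROLLBACK: discarded pending ['a', 'b']; in_txn=False
Op 8: UPDATE a=13 (auto-commit; committed a=13)
Op 9: UPDATE b=1 (auto-commit; committed b=1)
Op 10: UPDATE a=14 (auto-commit; committed a=14)
Op 11: BEGIN: in_txn=True, pending={}
ROLLBACK at op 7 discards: ['a', 'b']

Answer: a b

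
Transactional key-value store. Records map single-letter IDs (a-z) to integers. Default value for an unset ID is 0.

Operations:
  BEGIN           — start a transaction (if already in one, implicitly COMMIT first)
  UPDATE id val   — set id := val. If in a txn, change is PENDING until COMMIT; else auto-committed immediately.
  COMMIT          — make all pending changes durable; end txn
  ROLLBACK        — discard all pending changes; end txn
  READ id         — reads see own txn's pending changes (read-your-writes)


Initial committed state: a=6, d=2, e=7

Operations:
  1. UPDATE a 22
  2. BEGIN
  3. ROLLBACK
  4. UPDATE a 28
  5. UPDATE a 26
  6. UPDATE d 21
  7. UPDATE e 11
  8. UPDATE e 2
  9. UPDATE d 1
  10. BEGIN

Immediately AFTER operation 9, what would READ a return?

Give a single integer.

Answer: 26

Derivation:
Initial committed: {a=6, d=2, e=7}
Op 1: UPDATE a=22 (auto-commit; committed a=22)
Op 2: BEGIN: in_txn=True, pending={}
Op 3: ROLLBACK: discarded pending []; in_txn=False
Op 4: UPDATE a=28 (auto-commit; committed a=28)
Op 5: UPDATE a=26 (auto-commit; committed a=26)
Op 6: UPDATE d=21 (auto-commit; committed d=21)
Op 7: UPDATE e=11 (auto-commit; committed e=11)
Op 8: UPDATE e=2 (auto-commit; committed e=2)
Op 9: UPDATE d=1 (auto-commit; committed d=1)
After op 9: visible(a) = 26 (pending={}, committed={a=26, d=1, e=2})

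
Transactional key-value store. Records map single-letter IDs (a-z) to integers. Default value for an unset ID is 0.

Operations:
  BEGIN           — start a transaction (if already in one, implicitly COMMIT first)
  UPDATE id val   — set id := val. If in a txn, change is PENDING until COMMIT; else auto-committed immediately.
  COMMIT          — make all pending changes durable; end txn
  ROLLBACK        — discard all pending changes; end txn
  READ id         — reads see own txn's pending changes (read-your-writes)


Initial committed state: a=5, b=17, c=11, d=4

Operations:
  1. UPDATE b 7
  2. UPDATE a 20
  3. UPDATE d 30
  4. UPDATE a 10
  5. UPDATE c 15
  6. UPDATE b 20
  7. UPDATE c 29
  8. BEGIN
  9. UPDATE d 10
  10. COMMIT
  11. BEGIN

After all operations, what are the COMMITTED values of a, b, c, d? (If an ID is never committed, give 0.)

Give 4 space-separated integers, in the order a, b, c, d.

Initial committed: {a=5, b=17, c=11, d=4}
Op 1: UPDATE b=7 (auto-commit; committed b=7)
Op 2: UPDATE a=20 (auto-commit; committed a=20)
Op 3: UPDATE d=30 (auto-commit; committed d=30)
Op 4: UPDATE a=10 (auto-commit; committed a=10)
Op 5: UPDATE c=15 (auto-commit; committed c=15)
Op 6: UPDATE b=20 (auto-commit; committed b=20)
Op 7: UPDATE c=29 (auto-commit; committed c=29)
Op 8: BEGIN: in_txn=True, pending={}
Op 9: UPDATE d=10 (pending; pending now {d=10})
Op 10: COMMIT: merged ['d'] into committed; committed now {a=10, b=20, c=29, d=10}
Op 11: BEGIN: in_txn=True, pending={}
Final committed: {a=10, b=20, c=29, d=10}

Answer: 10 20 29 10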